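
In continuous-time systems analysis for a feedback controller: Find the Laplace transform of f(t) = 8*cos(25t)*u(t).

Standard pair: cos(wt)*u(t) <-> s/(s^2+w^2)
With w = 25: L{8*cos(25t)*u(t)} = 8s/(s^2+625)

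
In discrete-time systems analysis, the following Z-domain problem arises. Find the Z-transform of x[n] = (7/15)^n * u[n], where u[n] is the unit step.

The Z-transform of a^n * u[n] is z/(z-a) for |z| > |a|.
Here a = 7/15, so X(z) = z/(z - (7/15)) = 15z/(15z - 7)
ROC: |z| > 7/15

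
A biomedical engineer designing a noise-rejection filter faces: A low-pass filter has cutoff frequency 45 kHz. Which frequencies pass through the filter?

A low-pass filter passes all frequencies below the cutoff frequency 45 kHz and attenuates higher frequencies.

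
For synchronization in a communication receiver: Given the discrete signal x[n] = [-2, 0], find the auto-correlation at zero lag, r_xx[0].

The auto-correlation at zero lag r_xx[0] equals the signal energy.
r_xx[0] = sum of x[n]^2 = (-2)^2 + 0^2
= 4 + 0 = 4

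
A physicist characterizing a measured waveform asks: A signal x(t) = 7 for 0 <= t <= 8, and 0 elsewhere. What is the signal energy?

Energy = integral of |x(t)|^2 dt over the signal duration
= 7^2 * 8 = 49 * 8 = 392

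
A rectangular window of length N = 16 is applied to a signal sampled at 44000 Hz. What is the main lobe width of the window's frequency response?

For a rectangular window of length N,
the main lobe width in frequency is 2*f_s/N.
= 2*44000/16 = 5500 Hz
This determines the minimum frequency separation for resolving two sinusoids.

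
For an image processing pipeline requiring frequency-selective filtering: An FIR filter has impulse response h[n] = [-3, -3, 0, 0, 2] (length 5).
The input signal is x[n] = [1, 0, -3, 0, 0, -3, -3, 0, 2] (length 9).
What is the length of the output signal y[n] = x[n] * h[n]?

For linear convolution, the output length is:
len(y) = len(x) + len(h) - 1 = 9 + 5 - 1 = 13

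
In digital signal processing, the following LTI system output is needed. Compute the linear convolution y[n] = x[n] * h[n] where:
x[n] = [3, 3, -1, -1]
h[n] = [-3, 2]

y[n] = sum_k x[k]*h[n-k]. Output length = len(x) + len(h) - 1 = 4 + 2 - 1 = 5.
y[0] = 3*-3 = -9
y[1] = 3*-3 + 3*2 = -3
y[2] = -1*-3 + 3*2 = 9
y[3] = -1*-3 + -1*2 = 1
y[4] = -1*2 = -2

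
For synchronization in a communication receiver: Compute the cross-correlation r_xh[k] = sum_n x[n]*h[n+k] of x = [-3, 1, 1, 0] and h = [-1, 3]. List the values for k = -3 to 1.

Both sequences indexed from 0 and zero outside their support.
Lags with overlap: k = -3 to 1.
  r_xh[-3] = x[3]*h[0] = 0
  r_xh[-2] = x[2]*h[0] + x[3]*h[1] = -1
  r_xh[-1] = x[1]*h[0] + x[2]*h[1] = 2
  r_xh[0] = x[0]*h[0] + x[1]*h[1] = 6
  r_xh[1] = x[0]*h[1] = -9
r_xh = [0, -1, 2, 6, -9] (for k = -3, ..., 1)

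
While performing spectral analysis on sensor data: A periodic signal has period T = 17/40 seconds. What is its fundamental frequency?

The fundamental frequency is the reciprocal of the period.
f = 1/T = 1/(17/40) = 40/17 Hz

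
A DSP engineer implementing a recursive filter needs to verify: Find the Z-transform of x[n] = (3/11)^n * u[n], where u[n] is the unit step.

The Z-transform of a^n * u[n] is z/(z-a) for |z| > |a|.
Here a = 3/11, so X(z) = z/(z - (3/11)) = 11z/(11z - 3)
ROC: |z| > 3/11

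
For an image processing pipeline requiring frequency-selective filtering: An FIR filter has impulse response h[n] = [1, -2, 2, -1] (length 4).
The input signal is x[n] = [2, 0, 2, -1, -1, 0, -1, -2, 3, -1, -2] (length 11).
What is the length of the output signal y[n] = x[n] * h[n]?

For linear convolution, the output length is:
len(y) = len(x) + len(h) - 1 = 11 + 4 - 1 = 14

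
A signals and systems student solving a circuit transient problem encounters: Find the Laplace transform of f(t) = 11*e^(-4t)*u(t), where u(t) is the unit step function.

Standard Laplace transform pair:
e^(-at)*u(t) <-> 1/(s+a)
With a = 4: L{11*e^(-4t)*u(t)} = 11/(s+4), ROC: Re(s) > -4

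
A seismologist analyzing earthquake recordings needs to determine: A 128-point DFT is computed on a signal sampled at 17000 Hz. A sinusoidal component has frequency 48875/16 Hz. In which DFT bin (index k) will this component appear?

DFT frequency resolution = f_s/N = 17000/128 = 2125/16 Hz
Bin index k = f_signal / resolution = 48875/16 / 2125/16 = 23
The signal frequency 48875/16 Hz falls in DFT bin k = 23.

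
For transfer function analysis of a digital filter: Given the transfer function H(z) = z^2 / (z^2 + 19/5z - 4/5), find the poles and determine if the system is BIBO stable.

Poles are roots of the denominator: z^2 + 19/5z - 4/5 = 0.
Quadratic formula: z = [-(19/5) +/- sqrt((19/5)^2 - 4*(-4/5))] / 2
Discriminant = 361/25 + 16/5 = 441/25; sqrt = 21/5.
z = (-19/5 +/- 21/5) / 2 => z = 1/5 or z = -4.
|p1| = 4, |p2| = 1/5.
For BIBO stability, all poles must lie inside the unit circle (|p| < 1).
System is UNSTABLE since at least one |p| >= 1.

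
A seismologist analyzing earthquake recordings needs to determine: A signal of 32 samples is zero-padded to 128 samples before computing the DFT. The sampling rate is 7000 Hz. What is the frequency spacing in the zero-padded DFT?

Original DFT: N = 32, resolution = f_s/N = 7000/32 = 875/4 Hz
Zero-padded DFT: N = 128, resolution = f_s/N = 7000/128 = 875/16 Hz
Zero-padding interpolates the spectrum (finer frequency grid)
but does NOT improve the true spectral resolution (ability to resolve close frequencies).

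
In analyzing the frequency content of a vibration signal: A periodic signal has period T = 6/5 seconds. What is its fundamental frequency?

The fundamental frequency is the reciprocal of the period.
f = 1/T = 1/(6/5) = 5/6 Hz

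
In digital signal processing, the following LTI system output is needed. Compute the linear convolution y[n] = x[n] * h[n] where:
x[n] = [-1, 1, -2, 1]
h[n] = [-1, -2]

y[n] = sum_k x[k]*h[n-k]. Output length = len(x) + len(h) - 1 = 4 + 2 - 1 = 5.
y[0] = -1*-1 = 1
y[1] = 1*-1 + -1*-2 = 1
y[2] = -2*-1 + 1*-2 = 0
y[3] = 1*-1 + -2*-2 = 3
y[4] = 1*-2 = -2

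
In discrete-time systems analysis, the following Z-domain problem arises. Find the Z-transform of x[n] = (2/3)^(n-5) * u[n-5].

Time-shifting property: if X(z) = Z{x[n]}, then Z{x[n-d]} = z^(-d) * X(z)
X(z) = z/(z - 2/3) for x[n] = (2/3)^n * u[n]
Z{x[n-5]} = z^(-5) * z/(z - 2/3) = z^(-4)/(z - 2/3)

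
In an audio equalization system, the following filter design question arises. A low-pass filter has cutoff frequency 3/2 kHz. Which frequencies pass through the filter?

A low-pass filter passes all frequencies below the cutoff frequency 3/2 kHz and attenuates higher frequencies.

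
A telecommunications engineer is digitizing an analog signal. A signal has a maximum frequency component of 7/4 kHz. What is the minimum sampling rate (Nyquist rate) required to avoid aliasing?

By the Nyquist-Shannon sampling theorem,
the minimum sampling rate (Nyquist rate) must be at least 2 * f_max.
Nyquist rate = 2 * 7/4 kHz = 7/2 kHz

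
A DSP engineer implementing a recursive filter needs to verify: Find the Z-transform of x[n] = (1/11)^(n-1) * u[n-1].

Time-shifting property: if X(z) = Z{x[n]}, then Z{x[n-d]} = z^(-d) * X(z)
X(z) = z/(z - 1/11) for x[n] = (1/11)^n * u[n]
Z{x[n-1]} = z^(-1) * z/(z - 1/11) = 1/(z - 1/11)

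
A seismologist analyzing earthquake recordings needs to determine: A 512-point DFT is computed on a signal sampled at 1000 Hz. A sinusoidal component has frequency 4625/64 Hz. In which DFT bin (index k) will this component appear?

DFT frequency resolution = f_s/N = 1000/512 = 125/64 Hz
Bin index k = f_signal / resolution = 4625/64 / 125/64 = 37
The signal frequency 4625/64 Hz falls in DFT bin k = 37.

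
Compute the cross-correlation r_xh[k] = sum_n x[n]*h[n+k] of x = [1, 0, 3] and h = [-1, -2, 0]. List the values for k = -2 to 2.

Both sequences indexed from 0 and zero outside their support.
Lags with overlap: k = -2 to 2.
  r_xh[-2] = x[2]*h[0] = -3
  r_xh[-1] = x[1]*h[0] + x[2]*h[1] = -6
  r_xh[0] = x[0]*h[0] + x[1]*h[1] + x[2]*h[2] = -1
  r_xh[1] = x[0]*h[1] + x[1]*h[2] = -2
  r_xh[2] = x[0]*h[2] = 0
r_xh = [-3, -6, -1, -2, 0] (for k = -2, ..., 2)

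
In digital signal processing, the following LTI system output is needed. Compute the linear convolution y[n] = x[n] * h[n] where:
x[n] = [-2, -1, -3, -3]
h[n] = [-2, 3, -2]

y[n] = sum_k x[k]*h[n-k]. Output length = len(x) + len(h) - 1 = 4 + 3 - 1 = 6.
y[0] = -2*-2 = 4
y[1] = -1*-2 + -2*3 = -4
y[2] = -3*-2 + -1*3 + -2*-2 = 7
y[3] = -3*-2 + -3*3 + -1*-2 = -1
y[4] = -3*3 + -3*-2 = -3
y[5] = -3*-2 = 6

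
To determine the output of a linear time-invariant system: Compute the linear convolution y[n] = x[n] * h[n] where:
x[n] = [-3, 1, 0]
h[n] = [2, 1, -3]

y[n] = sum_k x[k]*h[n-k]. Output length = len(x) + len(h) - 1 = 3 + 3 - 1 = 5.
y[0] = -3*2 = -6
y[1] = 1*2 + -3*1 = -1
y[2] = 0*2 + 1*1 + -3*-3 = 10
y[3] = 0*1 + 1*-3 = -3
y[4] = 0*-3 = 0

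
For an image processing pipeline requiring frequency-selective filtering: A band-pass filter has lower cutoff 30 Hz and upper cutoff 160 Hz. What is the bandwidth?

Bandwidth = f_high - f_low
= 160 Hz - 30 Hz = 130 Hz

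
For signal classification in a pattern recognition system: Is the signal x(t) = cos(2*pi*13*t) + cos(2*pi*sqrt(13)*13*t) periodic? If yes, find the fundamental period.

f1 = 13 Hz, f2 = 13*sqrt(13) Hz
Ratio f2/f1 = sqrt(13), which is irrational.
Since the frequency ratio is irrational, no common period exists.
The signal is not periodic.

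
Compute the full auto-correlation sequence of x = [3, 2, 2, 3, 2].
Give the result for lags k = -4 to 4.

r_xx[k] = sum_m x[m]*x[m+k], indexed from 0, for k = -4 to 4:
  r_xx[-4] = x[4]*x[0] = 6
  r_xx[-3] = x[3]*x[0] + x[4]*x[1] = 13
  r_xx[-2] = x[2]*x[0] + x[3]*x[1] + x[4]*x[2] = 16
  r_xx[-1] = x[1]*x[0] + x[2]*x[1] + x[3]*x[2] + x[4]*x[3] = 22
  r_xx[0] = x[0]*x[0] + x[1]*x[1] + x[2]*x[2] + x[3]*x[3] + x[4]*x[4] = 30
  r_xx[1] = x[0]*x[1] + x[1]*x[2] + x[2]*x[3] + x[3]*x[4] = 22
  r_xx[2] = x[0]*x[2] + x[1]*x[3] + x[2]*x[4] = 16
  r_xx[3] = x[0]*x[3] + x[1]*x[4] = 13
  r_xx[4] = x[0]*x[4] = 6
r_xx = [6, 13, 16, 22, 30, 22, 16, 13, 6]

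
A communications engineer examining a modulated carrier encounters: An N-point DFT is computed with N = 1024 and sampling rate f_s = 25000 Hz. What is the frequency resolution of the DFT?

DFT frequency resolution = f_s / N
= 25000 / 1024 = 3125/128 Hz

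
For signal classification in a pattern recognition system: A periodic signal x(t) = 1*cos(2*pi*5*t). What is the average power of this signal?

Average power of A*cos(wt) is A^2/2.
P = 1^2 / 2 = 1/2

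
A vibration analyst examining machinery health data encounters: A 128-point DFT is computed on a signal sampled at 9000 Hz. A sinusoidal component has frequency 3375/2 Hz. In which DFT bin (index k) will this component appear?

DFT frequency resolution = f_s/N = 9000/128 = 1125/16 Hz
Bin index k = f_signal / resolution = 3375/2 / 1125/16 = 24
The signal frequency 3375/2 Hz falls in DFT bin k = 24.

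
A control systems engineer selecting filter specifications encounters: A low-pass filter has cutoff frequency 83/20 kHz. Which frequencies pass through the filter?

A low-pass filter passes all frequencies below the cutoff frequency 83/20 kHz and attenuates higher frequencies.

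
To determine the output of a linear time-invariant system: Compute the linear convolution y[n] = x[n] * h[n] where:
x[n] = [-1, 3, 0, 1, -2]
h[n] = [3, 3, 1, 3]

y[n] = sum_k x[k]*h[n-k]. Output length = len(x) + len(h) - 1 = 5 + 4 - 1 = 8.
y[0] = -1*3 = -3
y[1] = 3*3 + -1*3 = 6
y[2] = 0*3 + 3*3 + -1*1 = 8
y[3] = 1*3 + 0*3 + 3*1 + -1*3 = 3
y[4] = -2*3 + 1*3 + 0*1 + 3*3 = 6
y[5] = -2*3 + 1*1 + 0*3 = -5
y[6] = -2*1 + 1*3 = 1
y[7] = -2*3 = -6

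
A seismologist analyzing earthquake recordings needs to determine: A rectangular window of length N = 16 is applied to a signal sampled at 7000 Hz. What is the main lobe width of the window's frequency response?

For a rectangular window of length N,
the main lobe width in frequency is 2*f_s/N.
= 2*7000/16 = 875 Hz
This determines the minimum frequency separation for resolving two sinusoids.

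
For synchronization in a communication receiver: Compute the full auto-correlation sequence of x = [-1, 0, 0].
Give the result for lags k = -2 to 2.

r_xx[k] = sum_m x[m]*x[m+k], indexed from 0, for k = -2 to 2:
  r_xx[-2] = x[2]*x[0] = 0
  r_xx[-1] = x[1]*x[0] + x[2]*x[1] = 0
  r_xx[0] = x[0]*x[0] + x[1]*x[1] + x[2]*x[2] = 1
  r_xx[1] = x[0]*x[1] + x[1]*x[2] = 0
  r_xx[2] = x[0]*x[2] = 0
r_xx = [0, 0, 1, 0, 0]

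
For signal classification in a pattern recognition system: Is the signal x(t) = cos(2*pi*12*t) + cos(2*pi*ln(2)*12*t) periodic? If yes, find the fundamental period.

f1 = 12 Hz, f2 = 12*ln(2) Hz
Ratio f2/f1 = ln(2), which is irrational.
Since the frequency ratio is irrational, no common period exists.
The signal is not periodic.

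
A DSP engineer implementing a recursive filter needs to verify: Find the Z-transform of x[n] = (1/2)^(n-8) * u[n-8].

Time-shifting property: if X(z) = Z{x[n]}, then Z{x[n-d]} = z^(-d) * X(z)
X(z) = z/(z - 1/2) for x[n] = (1/2)^n * u[n]
Z{x[n-8]} = z^(-8) * z/(z - 1/2) = z^(-7)/(z - 1/2)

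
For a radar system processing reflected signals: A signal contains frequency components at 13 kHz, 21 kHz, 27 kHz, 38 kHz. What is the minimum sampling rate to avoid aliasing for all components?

The highest frequency component is f_max = 38 kHz.
Nyquist rate = 2 * f_max = 2 * 38 kHz = 76 kHz.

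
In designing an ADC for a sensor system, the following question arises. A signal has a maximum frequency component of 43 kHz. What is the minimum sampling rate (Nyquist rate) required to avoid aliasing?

By the Nyquist-Shannon sampling theorem,
the minimum sampling rate (Nyquist rate) must be at least 2 * f_max.
Nyquist rate = 2 * 43 kHz = 86 kHz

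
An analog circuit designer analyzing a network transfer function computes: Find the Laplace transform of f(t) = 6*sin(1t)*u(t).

Standard pair: sin(wt)*u(t) <-> w/(s^2+w^2)
With w = 1: L{6*sin(1t)*u(t)} = 6/(s^2+1)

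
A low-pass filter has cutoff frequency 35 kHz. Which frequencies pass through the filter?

A low-pass filter passes all frequencies below the cutoff frequency 35 kHz and attenuates higher frequencies.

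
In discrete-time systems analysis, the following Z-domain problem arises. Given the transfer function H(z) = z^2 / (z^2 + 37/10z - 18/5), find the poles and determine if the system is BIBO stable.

Poles are roots of the denominator: z^2 + 37/10z - 18/5 = 0.
Quadratic formula: z = [-(37/10) +/- sqrt((37/10)^2 - 4*(-18/5))] / 2
Discriminant = 1369/100 + 72/5 = 2809/100; sqrt = 53/10.
z = (-37/10 +/- 53/10) / 2 => z = 4/5 or z = -9/2.
|p1| = 9/2, |p2| = 4/5.
For BIBO stability, all poles must lie inside the unit circle (|p| < 1).
System is UNSTABLE since at least one |p| >= 1.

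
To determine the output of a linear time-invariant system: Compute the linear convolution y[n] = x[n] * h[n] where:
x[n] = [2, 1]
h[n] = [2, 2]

y[n] = sum_k x[k]*h[n-k]. Output length = len(x) + len(h) - 1 = 2 + 2 - 1 = 3.
y[0] = 2*2 = 4
y[1] = 1*2 + 2*2 = 6
y[2] = 1*2 = 2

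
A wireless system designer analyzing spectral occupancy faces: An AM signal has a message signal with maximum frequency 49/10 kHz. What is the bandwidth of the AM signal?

In AM (double-sideband), the bandwidth is twice the message frequency.
BW = 2 * f_m = 2 * 49/10 kHz = 49/5 kHz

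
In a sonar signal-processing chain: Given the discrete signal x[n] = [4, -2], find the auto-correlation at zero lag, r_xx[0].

The auto-correlation at zero lag r_xx[0] equals the signal energy.
r_xx[0] = sum of x[n]^2 = 4^2 + (-2)^2
= 16 + 4 = 20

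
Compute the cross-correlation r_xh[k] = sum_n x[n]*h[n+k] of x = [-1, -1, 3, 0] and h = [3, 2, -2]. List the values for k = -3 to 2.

Both sequences indexed from 0 and zero outside their support.
Lags with overlap: k = -3 to 2.
  r_xh[-3] = x[3]*h[0] = 0
  r_xh[-2] = x[2]*h[0] + x[3]*h[1] = 9
  r_xh[-1] = x[1]*h[0] + x[2]*h[1] + x[3]*h[2] = 3
  r_xh[0] = x[0]*h[0] + x[1]*h[1] + x[2]*h[2] = -11
  r_xh[1] = x[0]*h[1] + x[1]*h[2] = 0
  r_xh[2] = x[0]*h[2] = 2
r_xh = [0, 9, 3, -11, 0, 2] (for k = -3, ..., 2)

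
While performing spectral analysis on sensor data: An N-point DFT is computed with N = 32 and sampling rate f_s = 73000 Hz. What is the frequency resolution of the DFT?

DFT frequency resolution = f_s / N
= 73000 / 32 = 9125/4 Hz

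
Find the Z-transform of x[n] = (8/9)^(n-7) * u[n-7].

Time-shifting property: if X(z) = Z{x[n]}, then Z{x[n-d]} = z^(-d) * X(z)
X(z) = z/(z - 8/9) for x[n] = (8/9)^n * u[n]
Z{x[n-7]} = z^(-7) * z/(z - 8/9) = z^(-6)/(z - 8/9)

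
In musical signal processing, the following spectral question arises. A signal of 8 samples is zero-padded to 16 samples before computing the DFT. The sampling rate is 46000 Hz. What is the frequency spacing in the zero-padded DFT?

Original DFT: N = 8, resolution = f_s/N = 46000/8 = 5750 Hz
Zero-padded DFT: N = 16, resolution = f_s/N = 46000/16 = 2875 Hz
Zero-padding interpolates the spectrum (finer frequency grid)
but does NOT improve the true spectral resolution (ability to resolve close frequencies).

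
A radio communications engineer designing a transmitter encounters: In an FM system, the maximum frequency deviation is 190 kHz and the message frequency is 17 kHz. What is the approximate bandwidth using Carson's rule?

Carson's rule: BW = 2*(delta_f + f_m)
= 2*(190 + 17) kHz = 414 kHz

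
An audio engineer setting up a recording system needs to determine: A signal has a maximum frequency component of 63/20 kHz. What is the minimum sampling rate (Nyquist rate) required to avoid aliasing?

By the Nyquist-Shannon sampling theorem,
the minimum sampling rate (Nyquist rate) must be at least 2 * f_max.
Nyquist rate = 2 * 63/20 kHz = 63/10 kHz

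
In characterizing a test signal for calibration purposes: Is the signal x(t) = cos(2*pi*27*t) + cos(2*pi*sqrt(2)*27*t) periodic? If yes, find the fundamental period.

f1 = 27 Hz, f2 = 27*sqrt(2) Hz
Ratio f2/f1 = sqrt(2), which is irrational.
Since the frequency ratio is irrational, no common period exists.
The signal is not periodic.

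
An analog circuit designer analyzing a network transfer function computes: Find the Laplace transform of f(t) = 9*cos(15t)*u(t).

Standard pair: cos(wt)*u(t) <-> s/(s^2+w^2)
With w = 15: L{9*cos(15t)*u(t)} = 9s/(s^2+225)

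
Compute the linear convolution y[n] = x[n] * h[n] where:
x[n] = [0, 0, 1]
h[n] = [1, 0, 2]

y[n] = sum_k x[k]*h[n-k]. Output length = len(x) + len(h) - 1 = 3 + 3 - 1 = 5.
y[0] = 0*1 = 0
y[1] = 0*1 + 0*0 = 0
y[2] = 1*1 + 0*0 + 0*2 = 1
y[3] = 1*0 + 0*2 = 0
y[4] = 1*2 = 2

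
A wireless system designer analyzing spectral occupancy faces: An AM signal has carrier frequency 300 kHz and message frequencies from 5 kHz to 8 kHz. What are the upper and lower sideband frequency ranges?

Upper sideband (USB) = fc + [fm_low, fm_high] = 300 + [5, 8] = [305, 308] kHz
Lower sideband (LSB) = fc - [fm_high, fm_low] = 300 - [8, 5] = [292, 295] kHz
Total occupied spectrum: 292 kHz to 308 kHz (plus carrier at 300 kHz)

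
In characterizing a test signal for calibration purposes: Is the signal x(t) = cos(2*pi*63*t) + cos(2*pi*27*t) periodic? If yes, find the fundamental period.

f1 = 63 Hz, f2 = 27 Hz
Period T1 = 1/63, T2 = 1/27
Ratio T1/T2 = 27/63, which is rational.
The signal is periodic with fundamental period T = 1/GCD(63,27) = 1/9 s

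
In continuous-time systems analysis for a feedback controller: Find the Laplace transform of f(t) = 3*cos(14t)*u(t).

Standard pair: cos(wt)*u(t) <-> s/(s^2+w^2)
With w = 14: L{3*cos(14t)*u(t)} = 3s/(s^2+196)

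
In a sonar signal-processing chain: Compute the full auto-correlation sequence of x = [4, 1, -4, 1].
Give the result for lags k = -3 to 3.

r_xx[k] = sum_m x[m]*x[m+k], indexed from 0, for k = -3 to 3:
  r_xx[-3] = x[3]*x[0] = 4
  r_xx[-2] = x[2]*x[0] + x[3]*x[1] = -15
  r_xx[-1] = x[1]*x[0] + x[2]*x[1] + x[3]*x[2] = -4
  r_xx[0] = x[0]*x[0] + x[1]*x[1] + x[2]*x[2] + x[3]*x[3] = 34
  r_xx[1] = x[0]*x[1] + x[1]*x[2] + x[2]*x[3] = -4
  r_xx[2] = x[0]*x[2] + x[1]*x[3] = -15
  r_xx[3] = x[0]*x[3] = 4
r_xx = [4, -15, -4, 34, -4, -15, 4]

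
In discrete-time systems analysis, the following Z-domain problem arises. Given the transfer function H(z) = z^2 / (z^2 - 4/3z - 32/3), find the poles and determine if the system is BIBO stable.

Poles are roots of the denominator: z^2 - 4/3z - 32/3 = 0.
Quadratic formula: z = [-(-4/3) +/- sqrt((-4/3)^2 - 4*(-32/3))] / 2
Discriminant = 16/9 + 128/3 = 400/9; sqrt = 20/3.
z = (4/3 +/- 20/3) / 2 => z = 4 or z = -8/3.
|p1| = 8/3, |p2| = 4.
For BIBO stability, all poles must lie inside the unit circle (|p| < 1).
System is UNSTABLE since at least one |p| >= 1.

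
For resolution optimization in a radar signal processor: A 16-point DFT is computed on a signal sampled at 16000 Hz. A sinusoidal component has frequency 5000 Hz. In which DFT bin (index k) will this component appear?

DFT frequency resolution = f_s/N = 16000/16 = 1000 Hz
Bin index k = f_signal / resolution = 5000 / 1000 = 5
The signal frequency 5000 Hz falls in DFT bin k = 5.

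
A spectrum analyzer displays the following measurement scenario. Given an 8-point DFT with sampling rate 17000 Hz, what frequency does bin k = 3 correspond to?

The frequency of DFT bin k is: f_k = k * f_s / N
f_3 = 3 * 17000 / 8 = 6375 Hz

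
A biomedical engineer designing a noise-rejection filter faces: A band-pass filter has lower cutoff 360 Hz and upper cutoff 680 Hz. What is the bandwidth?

Bandwidth = f_high - f_low
= 680 Hz - 360 Hz = 320 Hz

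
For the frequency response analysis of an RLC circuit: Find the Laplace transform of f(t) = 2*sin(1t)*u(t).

Standard pair: sin(wt)*u(t) <-> w/(s^2+w^2)
With w = 1: L{2*sin(1t)*u(t)} = 2/(s^2+1)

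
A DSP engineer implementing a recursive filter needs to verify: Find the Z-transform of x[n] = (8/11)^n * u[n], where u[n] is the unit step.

The Z-transform of a^n * u[n] is z/(z-a) for |z| > |a|.
Here a = 8/11, so X(z) = z/(z - (8/11)) = 11z/(11z - 8)
ROC: |z| > 8/11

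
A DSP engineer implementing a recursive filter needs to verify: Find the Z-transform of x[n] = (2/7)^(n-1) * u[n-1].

Time-shifting property: if X(z) = Z{x[n]}, then Z{x[n-d]} = z^(-d) * X(z)
X(z) = z/(z - 2/7) for x[n] = (2/7)^n * u[n]
Z{x[n-1]} = z^(-1) * z/(z - 2/7) = 1/(z - 2/7)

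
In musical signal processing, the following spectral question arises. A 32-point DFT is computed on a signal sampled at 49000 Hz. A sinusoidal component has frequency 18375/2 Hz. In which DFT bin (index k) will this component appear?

DFT frequency resolution = f_s/N = 49000/32 = 6125/4 Hz
Bin index k = f_signal / resolution = 18375/2 / 6125/4 = 6
The signal frequency 18375/2 Hz falls in DFT bin k = 6.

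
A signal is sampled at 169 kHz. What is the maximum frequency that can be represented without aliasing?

The maximum frequency that can be represented without aliasing
is the Nyquist frequency: f_max = f_s / 2 = 169 kHz / 2 = 169/2 kHz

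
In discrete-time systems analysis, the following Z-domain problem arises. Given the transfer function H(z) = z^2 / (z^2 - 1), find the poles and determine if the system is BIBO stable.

Poles are roots of the denominator: z^2 - 1 = 0.
Quadratic formula: z = [-(0) +/- sqrt((0)^2 - 4*(-1))] / 2
Discriminant = 0 + 4 = 4; sqrt = 2.
z = (0 +/- 2) / 2 => z = 1 or z = -1.
|p1| = 1, |p2| = 1.
For BIBO stability, all poles must lie inside the unit circle (|p| < 1).
System is UNSTABLE since at least one |p| >= 1.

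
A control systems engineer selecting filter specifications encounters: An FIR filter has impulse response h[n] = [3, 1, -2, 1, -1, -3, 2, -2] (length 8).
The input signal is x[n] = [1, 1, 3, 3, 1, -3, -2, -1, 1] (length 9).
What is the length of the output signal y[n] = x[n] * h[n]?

For linear convolution, the output length is:
len(y) = len(x) + len(h) - 1 = 9 + 8 - 1 = 16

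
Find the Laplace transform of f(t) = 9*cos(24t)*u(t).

Standard pair: cos(wt)*u(t) <-> s/(s^2+w^2)
With w = 24: L{9*cos(24t)*u(t)} = 9s/(s^2+576)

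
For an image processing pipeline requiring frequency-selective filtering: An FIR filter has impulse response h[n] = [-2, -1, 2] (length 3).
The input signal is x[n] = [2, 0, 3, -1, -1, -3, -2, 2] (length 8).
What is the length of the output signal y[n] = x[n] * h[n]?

For linear convolution, the output length is:
len(y) = len(x) + len(h) - 1 = 8 + 3 - 1 = 10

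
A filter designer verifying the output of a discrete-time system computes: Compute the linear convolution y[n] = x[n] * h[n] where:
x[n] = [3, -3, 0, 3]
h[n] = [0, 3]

y[n] = sum_k x[k]*h[n-k]. Output length = len(x) + len(h) - 1 = 4 + 2 - 1 = 5.
y[0] = 3*0 = 0
y[1] = -3*0 + 3*3 = 9
y[2] = 0*0 + -3*3 = -9
y[3] = 3*0 + 0*3 = 0
y[4] = 3*3 = 9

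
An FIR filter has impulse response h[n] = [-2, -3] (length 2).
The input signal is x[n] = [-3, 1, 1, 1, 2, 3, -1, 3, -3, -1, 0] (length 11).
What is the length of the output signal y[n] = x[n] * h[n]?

For linear convolution, the output length is:
len(y) = len(x) + len(h) - 1 = 11 + 2 - 1 = 12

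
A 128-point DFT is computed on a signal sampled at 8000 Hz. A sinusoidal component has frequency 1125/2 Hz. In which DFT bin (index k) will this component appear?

DFT frequency resolution = f_s/N = 8000/128 = 125/2 Hz
Bin index k = f_signal / resolution = 1125/2 / 125/2 = 9
The signal frequency 1125/2 Hz falls in DFT bin k = 9.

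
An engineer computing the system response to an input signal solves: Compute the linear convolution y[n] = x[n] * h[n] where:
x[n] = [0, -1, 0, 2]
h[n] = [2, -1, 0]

y[n] = sum_k x[k]*h[n-k]. Output length = len(x) + len(h) - 1 = 4 + 3 - 1 = 6.
y[0] = 0*2 = 0
y[1] = -1*2 + 0*-1 = -2
y[2] = 0*2 + -1*-1 + 0*0 = 1
y[3] = 2*2 + 0*-1 + -1*0 = 4
y[4] = 2*-1 + 0*0 = -2
y[5] = 2*0 = 0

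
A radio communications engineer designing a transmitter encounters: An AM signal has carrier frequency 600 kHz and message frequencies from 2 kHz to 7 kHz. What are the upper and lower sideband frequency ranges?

Upper sideband (USB) = fc + [fm_low, fm_high] = 600 + [2, 7] = [602, 607] kHz
Lower sideband (LSB) = fc - [fm_high, fm_low] = 600 - [7, 2] = [593, 598] kHz
Total occupied spectrum: 593 kHz to 607 kHz (plus carrier at 600 kHz)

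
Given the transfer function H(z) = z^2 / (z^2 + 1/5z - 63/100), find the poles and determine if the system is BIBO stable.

Poles are roots of the denominator: z^2 + 1/5z - 63/100 = 0.
Quadratic formula: z = [-(1/5) +/- sqrt((1/5)^2 - 4*(-63/100))] / 2
Discriminant = 1/25 + 63/25 = 64/25; sqrt = 8/5.
z = (-1/5 +/- 8/5) / 2 => z = 7/10 or z = -9/10.
|p1| = 7/10, |p2| = 9/10.
For BIBO stability, all poles must lie inside the unit circle (|p| < 1).
System is STABLE since both |p| < 1.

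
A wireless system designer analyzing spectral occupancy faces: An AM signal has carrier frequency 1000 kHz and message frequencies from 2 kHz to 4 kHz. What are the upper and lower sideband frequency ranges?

Upper sideband (USB) = fc + [fm_low, fm_high] = 1000 + [2, 4] = [1002, 1004] kHz
Lower sideband (LSB) = fc - [fm_high, fm_low] = 1000 - [4, 2] = [996, 998] kHz
Total occupied spectrum: 996 kHz to 1004 kHz (plus carrier at 1000 kHz)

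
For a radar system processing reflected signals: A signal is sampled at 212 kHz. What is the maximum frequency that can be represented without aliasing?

The maximum frequency that can be represented without aliasing
is the Nyquist frequency: f_max = f_s / 2 = 212 kHz / 2 = 106 kHz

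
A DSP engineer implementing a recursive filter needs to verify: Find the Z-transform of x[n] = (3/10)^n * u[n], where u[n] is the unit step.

The Z-transform of a^n * u[n] is z/(z-a) for |z| > |a|.
Here a = 3/10, so X(z) = z/(z - (3/10)) = 10z/(10z - 3)
ROC: |z| > 3/10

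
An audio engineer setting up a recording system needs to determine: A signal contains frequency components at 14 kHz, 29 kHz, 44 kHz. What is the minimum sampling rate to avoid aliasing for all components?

The highest frequency component is f_max = 44 kHz.
Nyquist rate = 2 * f_max = 2 * 44 kHz = 88 kHz.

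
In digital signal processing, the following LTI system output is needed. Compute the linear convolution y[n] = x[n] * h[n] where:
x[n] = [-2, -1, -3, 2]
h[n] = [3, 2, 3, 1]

y[n] = sum_k x[k]*h[n-k]. Output length = len(x) + len(h) - 1 = 4 + 4 - 1 = 7.
y[0] = -2*3 = -6
y[1] = -1*3 + -2*2 = -7
y[2] = -3*3 + -1*2 + -2*3 = -17
y[3] = 2*3 + -3*2 + -1*3 + -2*1 = -5
y[4] = 2*2 + -3*3 + -1*1 = -6
y[5] = 2*3 + -3*1 = 3
y[6] = 2*1 = 2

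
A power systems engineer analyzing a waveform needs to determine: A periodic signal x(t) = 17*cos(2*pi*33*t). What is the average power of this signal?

Average power of A*cos(wt) is A^2/2.
P = 17^2 / 2 = 289/2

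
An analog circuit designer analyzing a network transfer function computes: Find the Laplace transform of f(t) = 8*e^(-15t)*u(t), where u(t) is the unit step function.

Standard Laplace transform pair:
e^(-at)*u(t) <-> 1/(s+a)
With a = 15: L{8*e^(-15t)*u(t)} = 8/(s+15), ROC: Re(s) > -15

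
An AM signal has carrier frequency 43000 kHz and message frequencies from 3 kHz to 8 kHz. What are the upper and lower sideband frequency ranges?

Upper sideband (USB) = fc + [fm_low, fm_high] = 43000 + [3, 8] = [43003, 43008] kHz
Lower sideband (LSB) = fc - [fm_high, fm_low] = 43000 - [8, 3] = [42992, 42997] kHz
Total occupied spectrum: 42992 kHz to 43008 kHz (plus carrier at 43000 kHz)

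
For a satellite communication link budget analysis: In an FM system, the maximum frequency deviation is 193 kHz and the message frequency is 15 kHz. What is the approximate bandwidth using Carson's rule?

Carson's rule: BW = 2*(delta_f + f_m)
= 2*(193 + 15) kHz = 416 kHz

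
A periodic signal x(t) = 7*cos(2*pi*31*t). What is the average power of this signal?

Average power of A*cos(wt) is A^2/2.
P = 7^2 / 2 = 49/2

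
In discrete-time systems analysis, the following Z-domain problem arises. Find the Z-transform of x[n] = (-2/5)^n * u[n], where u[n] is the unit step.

The Z-transform of a^n * u[n] is z/(z-a) for |z| > |a|.
Here a = -2/5, so X(z) = z/(z - (-2/5)) = 5z/(5z + 2)
ROC: |z| > 2/5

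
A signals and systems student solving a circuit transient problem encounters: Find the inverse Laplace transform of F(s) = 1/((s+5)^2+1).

Standard pair: w/((s+a)^2+w^2) <-> e^(-at)*sin(wt)*u(t)
With a=5, w=1: f(t) = e^(-5t)*sin(t)*u(t)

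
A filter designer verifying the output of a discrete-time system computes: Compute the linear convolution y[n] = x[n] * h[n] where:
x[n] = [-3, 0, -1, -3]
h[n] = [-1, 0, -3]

y[n] = sum_k x[k]*h[n-k]. Output length = len(x) + len(h) - 1 = 4 + 3 - 1 = 6.
y[0] = -3*-1 = 3
y[1] = 0*-1 + -3*0 = 0
y[2] = -1*-1 + 0*0 + -3*-3 = 10
y[3] = -3*-1 + -1*0 + 0*-3 = 3
y[4] = -3*0 + -1*-3 = 3
y[5] = -3*-3 = 9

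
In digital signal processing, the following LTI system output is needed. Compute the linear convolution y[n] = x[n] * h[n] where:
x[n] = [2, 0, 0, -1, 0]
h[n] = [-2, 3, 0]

y[n] = sum_k x[k]*h[n-k]. Output length = len(x) + len(h) - 1 = 5 + 3 - 1 = 7.
y[0] = 2*-2 = -4
y[1] = 0*-2 + 2*3 = 6
y[2] = 0*-2 + 0*3 + 2*0 = 0
y[3] = -1*-2 + 0*3 + 0*0 = 2
y[4] = 0*-2 + -1*3 + 0*0 = -3
y[5] = 0*3 + -1*0 = 0
y[6] = 0*0 = 0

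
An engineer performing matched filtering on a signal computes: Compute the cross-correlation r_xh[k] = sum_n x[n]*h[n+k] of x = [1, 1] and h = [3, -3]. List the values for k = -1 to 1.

Both sequences indexed from 0 and zero outside their support.
Lags with overlap: k = -1 to 1.
  r_xh[-1] = x[1]*h[0] = 3
  r_xh[0] = x[0]*h[0] + x[1]*h[1] = 0
  r_xh[1] = x[0]*h[1] = -3
r_xh = [3, 0, -3] (for k = -1, ..., 1)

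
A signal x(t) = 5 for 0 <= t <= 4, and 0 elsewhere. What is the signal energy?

Energy = integral of |x(t)|^2 dt over the signal duration
= 5^2 * 4 = 25 * 4 = 100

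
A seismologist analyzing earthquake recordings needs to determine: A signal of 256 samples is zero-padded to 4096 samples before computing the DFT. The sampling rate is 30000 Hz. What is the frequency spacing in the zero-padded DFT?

Original DFT: N = 256, resolution = f_s/N = 30000/256 = 1875/16 Hz
Zero-padded DFT: N = 4096, resolution = f_s/N = 30000/4096 = 1875/256 Hz
Zero-padding interpolates the spectrum (finer frequency grid)
but does NOT improve the true spectral resolution (ability to resolve close frequencies).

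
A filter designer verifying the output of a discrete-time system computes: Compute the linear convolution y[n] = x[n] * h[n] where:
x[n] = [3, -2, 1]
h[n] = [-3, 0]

y[n] = sum_k x[k]*h[n-k]. Output length = len(x) + len(h) - 1 = 3 + 2 - 1 = 4.
y[0] = 3*-3 = -9
y[1] = -2*-3 + 3*0 = 6
y[2] = 1*-3 + -2*0 = -3
y[3] = 1*0 = 0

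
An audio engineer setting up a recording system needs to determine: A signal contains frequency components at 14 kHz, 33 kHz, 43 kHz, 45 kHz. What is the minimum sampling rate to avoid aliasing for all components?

The highest frequency component is f_max = 45 kHz.
Nyquist rate = 2 * f_max = 2 * 45 kHz = 90 kHz.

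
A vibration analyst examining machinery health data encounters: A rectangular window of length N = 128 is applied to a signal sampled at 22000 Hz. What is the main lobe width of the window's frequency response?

For a rectangular window of length N,
the main lobe width in frequency is 2*f_s/N.
= 2*22000/128 = 1375/4 Hz
This determines the minimum frequency separation for resolving two sinusoids.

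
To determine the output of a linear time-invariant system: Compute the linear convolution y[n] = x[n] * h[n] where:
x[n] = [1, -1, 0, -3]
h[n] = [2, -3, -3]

y[n] = sum_k x[k]*h[n-k]. Output length = len(x) + len(h) - 1 = 4 + 3 - 1 = 6.
y[0] = 1*2 = 2
y[1] = -1*2 + 1*-3 = -5
y[2] = 0*2 + -1*-3 + 1*-3 = 0
y[3] = -3*2 + 0*-3 + -1*-3 = -3
y[4] = -3*-3 + 0*-3 = 9
y[5] = -3*-3 = 9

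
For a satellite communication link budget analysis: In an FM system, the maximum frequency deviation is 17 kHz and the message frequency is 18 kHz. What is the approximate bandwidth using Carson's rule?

Carson's rule: BW = 2*(delta_f + f_m)
= 2*(17 + 18) kHz = 70 kHz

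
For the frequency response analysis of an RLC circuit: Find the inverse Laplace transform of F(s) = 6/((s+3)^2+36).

Standard pair: w/((s+a)^2+w^2) <-> e^(-at)*sin(wt)*u(t)
With a=3, w=6: f(t) = e^(-3t)*sin(6t)*u(t)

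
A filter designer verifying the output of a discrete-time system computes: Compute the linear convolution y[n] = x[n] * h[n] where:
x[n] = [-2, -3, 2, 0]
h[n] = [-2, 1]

y[n] = sum_k x[k]*h[n-k]. Output length = len(x) + len(h) - 1 = 4 + 2 - 1 = 5.
y[0] = -2*-2 = 4
y[1] = -3*-2 + -2*1 = 4
y[2] = 2*-2 + -3*1 = -7
y[3] = 0*-2 + 2*1 = 2
y[4] = 0*1 = 0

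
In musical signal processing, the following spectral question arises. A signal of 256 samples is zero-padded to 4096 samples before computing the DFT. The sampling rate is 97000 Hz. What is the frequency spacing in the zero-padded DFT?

Original DFT: N = 256, resolution = f_s/N = 97000/256 = 12125/32 Hz
Zero-padded DFT: N = 4096, resolution = f_s/N = 97000/4096 = 12125/512 Hz
Zero-padding interpolates the spectrum (finer frequency grid)
but does NOT improve the true spectral resolution (ability to resolve close frequencies).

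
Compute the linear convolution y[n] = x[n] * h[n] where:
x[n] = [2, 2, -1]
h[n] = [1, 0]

y[n] = sum_k x[k]*h[n-k]. Output length = len(x) + len(h) - 1 = 3 + 2 - 1 = 4.
y[0] = 2*1 = 2
y[1] = 2*1 + 2*0 = 2
y[2] = -1*1 + 2*0 = -1
y[3] = -1*0 = 0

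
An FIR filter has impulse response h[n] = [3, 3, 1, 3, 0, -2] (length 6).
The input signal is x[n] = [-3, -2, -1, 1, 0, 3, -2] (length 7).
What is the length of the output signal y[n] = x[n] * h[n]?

For linear convolution, the output length is:
len(y) = len(x) + len(h) - 1 = 7 + 6 - 1 = 12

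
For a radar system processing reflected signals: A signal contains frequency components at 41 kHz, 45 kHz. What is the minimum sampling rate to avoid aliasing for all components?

The highest frequency component is f_max = 45 kHz.
Nyquist rate = 2 * f_max = 2 * 45 kHz = 90 kHz.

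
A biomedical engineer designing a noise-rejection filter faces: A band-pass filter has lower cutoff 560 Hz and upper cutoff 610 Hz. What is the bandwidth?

Bandwidth = f_high - f_low
= 610 Hz - 560 Hz = 50 Hz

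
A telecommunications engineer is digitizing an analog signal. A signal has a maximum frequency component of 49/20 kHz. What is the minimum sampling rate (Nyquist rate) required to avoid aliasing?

By the Nyquist-Shannon sampling theorem,
the minimum sampling rate (Nyquist rate) must be at least 2 * f_max.
Nyquist rate = 2 * 49/20 kHz = 49/10 kHz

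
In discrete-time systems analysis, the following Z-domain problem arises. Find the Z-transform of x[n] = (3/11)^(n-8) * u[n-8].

Time-shifting property: if X(z) = Z{x[n]}, then Z{x[n-d]} = z^(-d) * X(z)
X(z) = z/(z - 3/11) for x[n] = (3/11)^n * u[n]
Z{x[n-8]} = z^(-8) * z/(z - 3/11) = z^(-7)/(z - 3/11)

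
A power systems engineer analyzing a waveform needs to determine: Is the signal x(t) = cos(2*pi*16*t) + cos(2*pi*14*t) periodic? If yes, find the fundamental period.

f1 = 16 Hz, f2 = 14 Hz
Period T1 = 1/16, T2 = 1/14
Ratio T1/T2 = 14/16, which is rational.
The signal is periodic with fundamental period T = 1/GCD(16,14) = 1/2 s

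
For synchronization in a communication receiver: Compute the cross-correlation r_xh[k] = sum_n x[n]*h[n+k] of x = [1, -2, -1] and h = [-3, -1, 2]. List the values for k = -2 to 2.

Both sequences indexed from 0 and zero outside their support.
Lags with overlap: k = -2 to 2.
  r_xh[-2] = x[2]*h[0] = 3
  r_xh[-1] = x[1]*h[0] + x[2]*h[1] = 7
  r_xh[0] = x[0]*h[0] + x[1]*h[1] + x[2]*h[2] = -3
  r_xh[1] = x[0]*h[1] + x[1]*h[2] = -5
  r_xh[2] = x[0]*h[2] = 2
r_xh = [3, 7, -3, -5, 2] (for k = -2, ..., 2)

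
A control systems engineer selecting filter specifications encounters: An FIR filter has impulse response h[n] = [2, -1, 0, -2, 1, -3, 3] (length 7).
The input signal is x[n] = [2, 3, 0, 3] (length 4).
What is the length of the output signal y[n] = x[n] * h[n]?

For linear convolution, the output length is:
len(y) = len(x) + len(h) - 1 = 4 + 7 - 1 = 10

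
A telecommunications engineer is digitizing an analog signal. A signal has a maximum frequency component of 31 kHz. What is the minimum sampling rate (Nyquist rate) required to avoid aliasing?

By the Nyquist-Shannon sampling theorem,
the minimum sampling rate (Nyquist rate) must be at least 2 * f_max.
Nyquist rate = 2 * 31 kHz = 62 kHz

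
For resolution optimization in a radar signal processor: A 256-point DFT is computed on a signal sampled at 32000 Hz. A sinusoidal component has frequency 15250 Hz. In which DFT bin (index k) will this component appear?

DFT frequency resolution = f_s/N = 32000/256 = 125 Hz
Bin index k = f_signal / resolution = 15250 / 125 = 122
The signal frequency 15250 Hz falls in DFT bin k = 122.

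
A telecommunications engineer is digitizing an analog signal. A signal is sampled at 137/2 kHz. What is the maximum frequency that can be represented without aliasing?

The maximum frequency that can be represented without aliasing
is the Nyquist frequency: f_max = f_s / 2 = 137/2 kHz / 2 = 137/4 kHz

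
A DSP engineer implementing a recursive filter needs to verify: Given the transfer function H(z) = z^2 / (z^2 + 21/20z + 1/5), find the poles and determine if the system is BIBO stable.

Poles are roots of the denominator: z^2 + 21/20z + 1/5 = 0.
Quadratic formula: z = [-(21/20) +/- sqrt((21/20)^2 - 4*(1/5))] / 2
Discriminant = 441/400 - 4/5 = 121/400; sqrt = 11/20.
z = (-21/20 +/- 11/20) / 2 => z = -1/4 or z = -4/5.
|p1| = 4/5, |p2| = 1/4.
For BIBO stability, all poles must lie inside the unit circle (|p| < 1).
System is STABLE since both |p| < 1.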